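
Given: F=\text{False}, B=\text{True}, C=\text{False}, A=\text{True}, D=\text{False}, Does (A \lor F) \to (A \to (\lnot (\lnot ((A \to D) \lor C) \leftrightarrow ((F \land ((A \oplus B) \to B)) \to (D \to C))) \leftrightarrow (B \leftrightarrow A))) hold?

A \lor F = \text{True} \lor \text{False} = \text{True}
A \to D = \text{True} \to \text{False} = \text{False}
(A \to D) \lor C = \text{False} \lor \text{False} = \text{False}
\lnot ((A \to D) \lor C) = \lnot \text{False} = \text{True}
A \oplus B = \text{True} \oplus \text{True} = \text{False}
(A \oplus B) \to B = \text{False} \to \text{True} = \text{True}
F \land ((A \oplus B) \to B) = \text{False} \land \text{True} = \text{False}
D \to C = \text{False} \to \text{False} = \text{True}
(F \land ((A \oplus B) \to B)) \to (D \to C) = \text{False} \to \text{True} = \text{True}
\lnot ((A \to D) \lor C) \leftrightarrow ((F \land ((A \oplus B) \to B)) \to (D \to C)) = \text{True} \leftrightarrow \text{True} = \text{True}
\lnot (\lnot ((A \to D) \lor C) \leftrightarrow ((F \land ((A \oplus B) \to B)) \to (D \to C))) = \lnot \text{True} = \text{False}
B \leftrightarrow A = \text{True} \leftrightarrow \text{True} = \text{True}
\lnot (\lnot ((A \to D) \lor C) \leftrightarrow ((F \land ((A \oplus B) \to B)) \to (D \to C))) \leftrightarrow (B \leftrightarrow A) = \text{False} \leftrightarrow \text{True} = \text{False}
A \to (\lnot (\lnot ((A \to D) \lor C) \leftrightarrow ((F \land ((A \oplus B) \to B)) \to (D \to C))) \leftrightarrow (B \leftrightarrow A)) = \text{True} \to \text{False} = \text{False}
(A \lor F) \to (A \to (\lnot (\lnot ((A \to D) \lor C) \leftrightarrow ((F \land ((A \oplus B) \to B)) \to (D \to C))) \leftrightarrow (B \leftrightarrow A))) = \text{True} \to \text{False} = \text{False}

\text{False}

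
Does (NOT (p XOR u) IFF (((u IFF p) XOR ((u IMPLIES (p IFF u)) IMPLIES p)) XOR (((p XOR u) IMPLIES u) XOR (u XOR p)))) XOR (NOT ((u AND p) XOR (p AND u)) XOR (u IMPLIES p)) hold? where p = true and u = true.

p XOR u = true XOR true = false
NOT (p XOR u) = NOT false = true
u IFF p = true IFF true = true
p IFF u = true IFF true = true
u IMPLIES (p IFF u) = true IMPLIES true = true
(u IMPLIES (p IFF u)) IMPLIES p = true IMPLIES true = true
(u IFF p) XOR ((u IMPLIES (p IFF u)) IMPLIES p) = true XOR true = false
p XOR u = true XOR true = false
(p XOR u) IMPLIES u = false IMPLIES true = true
u XOR p = true XOR true = false
((p XOR u) IMPLIES u) XOR (u XOR p) = true XOR false = true
((u IFF p) XOR ((u IMPLIES (p IFF u)) IMPLIES p)) XOR (((p XOR u) IMPLIES u) XOR (u XOR p)) = false XOR true = true
NOT (p XOR u) IFF (((u IFF p) XOR ((u IMPLIES (p IFF u)) IMPLIES p)) XOR (((p XOR u) IMPLIES u) XOR (u XOR p))) = true IFF true = true
u AND p = true AND true = true
p AND u = true AND true = true
(u AND p) XOR (p AND u) = true XOR true = false
NOT ((u AND p) XOR (p AND u)) = NOT false = true
u IMPLIES p = true IMPLIES true = true
NOT ((u AND p) XOR (p AND u)) XOR (u IMPLIES p) = true XOR true = false
(NOT (p XOR u) IFF (((u IFF p) XOR ((u IMPLIES (p IFF u)) IMPLIES p)) XOR (((p XOR u) IMPLIES u) XOR (u XOR p)))) XOR (NOT ((u AND p) XOR (p AND u)) XOR (u IMPLIES p)) = true XOR false = true

true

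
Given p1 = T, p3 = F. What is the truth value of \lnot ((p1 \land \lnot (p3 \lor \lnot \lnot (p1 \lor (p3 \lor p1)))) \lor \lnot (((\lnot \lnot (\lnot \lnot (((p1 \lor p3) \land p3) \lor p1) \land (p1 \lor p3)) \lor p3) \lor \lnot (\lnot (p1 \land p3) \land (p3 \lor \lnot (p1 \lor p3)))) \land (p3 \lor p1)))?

p3 \lor p1 = F \lor T = T
p1 \lor (p3 \lor p1) = T \lor T = T
\lnot (p1 \lor (p3 \lor p1)) = \lnot T = F
\lnot \lnot (p1 \lor (p3 \lor p1)) = \lnot F = T
p3 \lor \lnot \lnot (p1 \lor (p3 \lor p1)) = F \lor T = T
\lnot (p3 \lor \lnot \lnot (p1 \lor (p3 \lor p1))) = \lnot T = F
p1 \land \lnot (p3 \lor \lnot \lnot (p1 \lor (p3 \lor p1))) = T \land F = F
p1 \lor p3 = T \lor F = T
(p1 \lor p3) \land p3 = T \land F = F
((p1 \lor p3) \land p3) \lor p1 = F \lor T = T
\lnot (((p1 \lor p3) \land p3) \lor p1) = \lnot T = F
\lnot \lnot (((p1 \lor p3) \land p3) \lor p1) = \lnot F = T
p1 \lor p3 = T \lor F = T
\lnot \lnot (((p1 \lor p3) \land p3) \lor p1) \land (p1 \lor p3) = T \land T = T
\lnot (\lnot \lnot (((p1 \lor p3) \land p3) \lor p1) \land (p1 \lor p3)) = \lnot T = F
\lnot \lnot (\lnot \lnot (((p1 \lor p3) \land p3) \lor p1) \land (p1 \lor p3)) = \lnot F = T
\lnot \lnot (\lnot \lnot (((p1 \lor p3) \land p3) \lor p1) \land (p1 \lor p3)) \lor p3 = T \lor F = T
p1 \land p3 = T \land F = F
\lnot (p1 \land p3) = \lnot F = T
p1 \lor p3 = T \lor F = T
\lnot (p1 \lor p3) = \lnot T = F
p3 \lor \lnot (p1 \lor p3) = F \lor F = F
\lnot (p1 \land p3) \land (p3 \lor \lnot (p1 \lor p3)) = T \land F = F
\lnot (\lnot (p1 \land p3) \land (p3 \lor \lnot (p1 \lor p3))) = \lnot F = T
(\lnot \lnot (\lnot \lnot (((p1 \lor p3) \land p3) \lor p1) \land (p1 \lor p3)) \lor p3) \lor \lnot (\lnot (p1 \land p3) \land (p3 \lor \lnot (p1 \lor p3))) = T \lor T = T
p3 \lor p1 = F \lor T = T
((\lnot \lnot (\lnot \lnot (((p1 \lor p3) \land p3) \lor p1) \land (p1 \lor p3)) \lor p3) \lor \lnot (\lnot (p1 \land p3) \land (p3 \lor \lnot (p1 \lor p3)))) \land (p3 \lor p1) = T \land T = T
\lnot (((\lnot \lnot (\lnot \lnot (((p1 \lor p3) \land p3) \lor p1) \land (p1 \lor p3)) \lor p3) \lor \lnot (\lnot (p1 \land p3) \land (p3 \lor \lnot (p1 \lor p3)))) \land (p3 \lor p1)) = \lnot T = F
(p1 \land \lnot (p3 \lor \lnot \lnot (p1 \lor (p3 \lor p1)))) \lor \lnot (((\lnot \lnot (\lnot \lnot (((p1 \lor p3) \land p3) \lor p1) \land (p1 \lor p3)) \lor p3) \lor \lnot (\lnot (p1 \land p3) \land (p3 \lor \lnot (p1 \lor p3)))) \land (p3 \lor p1)) = F \lor F = F
\lnot ((p1 \land \lnot (p3 \lor \lnot \lnot (p1 \lor (p3 \lor p1)))) \lor \lnot (((\lnot \lnot (\lnot \lnot (((p1 \lor p3) \land p3) \lor p1) \land (p1 \lor p3)) \lor p3) \lor \lnot (\lnot (p1 \land p3) \land (p3 \lor \lnot (p1 \lor p3)))) \land (p3 \lor p1))) = \lnot F = T

T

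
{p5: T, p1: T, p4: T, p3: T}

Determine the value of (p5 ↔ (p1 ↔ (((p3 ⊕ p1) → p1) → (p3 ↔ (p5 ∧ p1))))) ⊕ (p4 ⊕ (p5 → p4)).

p3 ⊕ p1 = T ⊕ T = F
(p3 ⊕ p1) → p1 = F → T = T
p5 ∧ p1 = T ∧ T = T
p3 ↔ (p5 ∧ p1) = T ↔ T = T
((p3 ⊕ p1) → p1) → (p3 ↔ (p5 ∧ p1)) = T → T = T
p1 ↔ (((p3 ⊕ p1) → p1) → (p3 ↔ (p5 ∧ p1))) = T ↔ T = T
p5 ↔ (p1 ↔ (((p3 ⊕ p1) → p1) → (p3 ↔ (p5 ∧ p1)))) = T ↔ T = T
p5 → p4 = T → T = T
p4 ⊕ (p5 → p4) = T ⊕ T = F
(p5 ↔ (p1 ↔ (((p3 ⊕ p1) → p1) → (p3 ↔ (p5 ∧ p1))))) ⊕ (p4 ⊕ (p5 → p4)) = T ⊕ F = T

T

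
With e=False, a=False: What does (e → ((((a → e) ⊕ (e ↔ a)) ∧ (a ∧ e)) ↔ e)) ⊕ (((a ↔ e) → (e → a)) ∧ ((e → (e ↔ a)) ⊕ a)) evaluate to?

Substituting e=False, a=False:
a → e = False → False = True
e ↔ a = False ↔ False = True
(a → e) ⊕ (e ↔ a) = True ⊕ True = False
a ∧ e = False ∧ False = False
((a → e) ⊕ (e ↔ a)) ∧ (a ∧ e) = False ∧ False = False
(((a → e) ⊕ (e ↔ a)) ∧ (a ∧ e)) ↔ e = False ↔ False = True
e → ((((a → e) ⊕ (e ↔ a)) ∧ (a ∧ e)) ↔ e) = False → True = True
a ↔ e = False ↔ False = True
e → a = False → False = True
(a ↔ e) → (e → a) = True → True = True
e ↔ a = False ↔ False = True
e → (e ↔ a) = False → True = True
(e → (e ↔ a)) ⊕ a = True ⊕ False = True
((a ↔ e) → (e → a)) ∧ ((e → (e ↔ a)) ⊕ a) = True ∧ True = True
(e → ((((a → e) ⊕ (e ↔ a)) ∧ (a ∧ e)) ↔ e)) ⊕ (((a ↔ e) → (e → a)) ∧ ((e → (e ↔ a)) ⊕ a)) = True ⊕ True = False

False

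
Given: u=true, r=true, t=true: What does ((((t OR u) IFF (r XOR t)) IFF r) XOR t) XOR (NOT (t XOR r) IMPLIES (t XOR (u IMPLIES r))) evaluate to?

true

t OR u = true OR true = true
r XOR t = true XOR true = false
(t OR u) IFF (r XOR t) = true IFF false = false
((t OR u) IFF (r XOR t)) IFF r = false IFF true = false
(((t OR u) IFF (r XOR t)) IFF r) XOR t = false XOR true = true
t XOR r = true XOR true = false
NOT (t XOR r) = NOT false = true
u IMPLIES r = true IMPLIES true = true
t XOR (u IMPLIES r) = true XOR true = false
NOT (t XOR r) IMPLIES (t XOR (u IMPLIES r)) = true IMPLIES false = false
((((t OR u) IFF (r XOR t)) IFF r) XOR t) XOR (NOT (t XOR r) IMPLIES (t XOR (u IMPLIES r))) = true XOR false = true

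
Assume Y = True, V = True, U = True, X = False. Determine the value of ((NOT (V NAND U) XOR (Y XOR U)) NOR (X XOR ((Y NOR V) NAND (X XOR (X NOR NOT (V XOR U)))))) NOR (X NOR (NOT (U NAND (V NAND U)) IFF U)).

V NAND U = True NAND True = False
NOT (V NAND U) = NOT False = True
Y XOR U = True XOR True = False
NOT (V NAND U) XOR (Y XOR U) = True XOR False = True
Y NOR V = True NOR True = False
V XOR U = True XOR True = False
NOT (V XOR U) = NOT False = True
X NOR NOT (V XOR U) = False NOR True = False
X XOR (X NOR NOT (V XOR U)) = False XOR False = False
(Y NOR V) NAND (X XOR (X NOR NOT (V XOR U))) = False NAND False = True
X XOR ((Y NOR V) NAND (X XOR (X NOR NOT (V XOR U)))) = False XOR True = True
(NOT (V NAND U) XOR (Y XOR U)) NOR (X XOR ((Y NOR V) NAND (X XOR (X NOR NOT (V XOR U))))) = True NOR True = False
V NAND U = True NAND True = False
U NAND (V NAND U) = True NAND False = True
NOT (U NAND (V NAND U)) = NOT True = False
NOT (U NAND (V NAND U)) IFF U = False IFF True = False
X NOR (NOT (U NAND (V NAND U)) IFF U) = False NOR False = True
((NOT (V NAND U) XOR (Y XOR U)) NOR (X XOR ((Y NOR V) NAND (X XOR (X NOR NOT (V XOR U)))))) NOR (X NOR (NOT (U NAND (V NAND U)) IFF U)) = False NOR True = False

False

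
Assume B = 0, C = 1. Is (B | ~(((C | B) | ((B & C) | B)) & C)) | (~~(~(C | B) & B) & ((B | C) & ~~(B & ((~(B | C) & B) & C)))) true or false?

0

Substituting B=0, C=1:
C | B = 1 | 0 = 1
B & C = 0 & 1 = 0
(B & C) | B = 0 | 0 = 0
(C | B) | ((B & C) | B) = 1 | 0 = 1
((C | B) | ((B & C) | B)) & C = 1 & 1 = 1
~(((C | B) | ((B & C) | B)) & C) = ~1 = 0
B | ~(((C | B) | ((B & C) | B)) & C) = 0 | 0 = 0
C | B = 1 | 0 = 1
~(C | B) = ~1 = 0
~(C | B) & B = 0 & 0 = 0
~(~(C | B) & B) = ~0 = 1
~~(~(C | B) & B) = ~1 = 0
B | C = 0 | 1 = 1
B | C = 0 | 1 = 1
~(B | C) = ~1 = 0
~(B | C) & B = 0 & 0 = 0
(~(B | C) & B) & C = 0 & 1 = 0
B & ((~(B | C) & B) & C) = 0 & 0 = 0
~(B & ((~(B | C) & B) & C)) = ~0 = 1
~~(B & ((~(B | C) & B) & C)) = ~1 = 0
(B | C) & ~~(B & ((~(B | C) & B) & C)) = 1 & 0 = 0
~~(~(C | B) & B) & ((B | C) & ~~(B & ((~(B | C) & B) & C))) = 0 & 0 = 0
(B | ~(((C | B) | ((B & C) | B)) & C)) | (~~(~(C | B) & B) & ((B | C) & ~~(B & ((~(B | C) & B) & C)))) = 0 | 0 = 0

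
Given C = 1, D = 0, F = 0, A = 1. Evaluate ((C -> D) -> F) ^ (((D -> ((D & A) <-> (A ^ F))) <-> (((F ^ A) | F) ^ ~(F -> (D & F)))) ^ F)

0

Substituting C=1, D=0, F=0, A=1:
C -> D = 1 -> 0 = 0
(C -> D) -> F = 0 -> 0 = 1
D & A = 0 & 1 = 0
A ^ F = 1 ^ 0 = 1
(D & A) <-> (A ^ F) = 0 <-> 1 = 0
D -> ((D & A) <-> (A ^ F)) = 0 -> 0 = 1
F ^ A = 0 ^ 1 = 1
(F ^ A) | F = 1 | 0 = 1
D & F = 0 & 0 = 0
F -> (D & F) = 0 -> 0 = 1
~(F -> (D & F)) = ~1 = 0
((F ^ A) | F) ^ ~(F -> (D & F)) = 1 ^ 0 = 1
(D -> ((D & A) <-> (A ^ F))) <-> (((F ^ A) | F) ^ ~(F -> (D & F))) = 1 <-> 1 = 1
((D -> ((D & A) <-> (A ^ F))) <-> (((F ^ A) | F) ^ ~(F -> (D & F)))) ^ F = 1 ^ 0 = 1
((C -> D) -> F) ^ (((D -> ((D & A) <-> (A ^ F))) <-> (((F ^ A) | F) ^ ~(F -> (D & F)))) ^ F) = 1 ^ 1 = 0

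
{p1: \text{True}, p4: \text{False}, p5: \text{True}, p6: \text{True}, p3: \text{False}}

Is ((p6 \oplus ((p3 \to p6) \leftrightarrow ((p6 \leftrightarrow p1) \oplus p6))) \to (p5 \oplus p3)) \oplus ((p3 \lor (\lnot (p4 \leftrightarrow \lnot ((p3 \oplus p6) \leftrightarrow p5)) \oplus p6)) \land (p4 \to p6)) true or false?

p3 \to p6 = \text{False} \to \text{True} = \text{True}
p6 \leftrightarrow p1 = \text{True} \leftrightarrow \text{True} = \text{True}
(p6 \leftrightarrow p1) \oplus p6 = \text{True} \oplus \text{True} = \text{False}
(p3 \to p6) \leftrightarrow ((p6 \leftrightarrow p1) \oplus p6) = \text{True} \leftrightarrow \text{False} = \text{False}
p6 \oplus ((p3 \to p6) \leftrightarrow ((p6 \leftrightarrow p1) \oplus p6)) = \text{True} \oplus \text{False} = \text{True}
p5 \oplus p3 = \text{True} \oplus \text{False} = \text{True}
(p6 \oplus ((p3 \to p6) \leftrightarrow ((p6 \leftrightarrow p1) \oplus p6))) \to (p5 \oplus p3) = \text{True} \to \text{True} = \text{True}
p3 \oplus p6 = \text{False} \oplus \text{True} = \text{True}
(p3 \oplus p6) \leftrightarrow p5 = \text{True} \leftrightarrow \text{True} = \text{True}
\lnot ((p3 \oplus p6) \leftrightarrow p5) = \lnot \text{True} = \text{False}
p4 \leftrightarrow \lnot ((p3 \oplus p6) \leftrightarrow p5) = \text{False} \leftrightarrow \text{False} = \text{True}
\lnot (p4 \leftrightarrow \lnot ((p3 \oplus p6) \leftrightarrow p5)) = \lnot \text{True} = \text{False}
\lnot (p4 \leftrightarrow \lnot ((p3 \oplus p6) \leftrightarrow p5)) \oplus p6 = \text{False} \oplus \text{True} = \text{True}
p3 \lor (\lnot (p4 \leftrightarrow \lnot ((p3 \oplus p6) \leftrightarrow p5)) \oplus p6) = \text{False} \lor \text{True} = \text{True}
p4 \to p6 = \text{False} \to \text{True} = \text{True}
(p3 \lor (\lnot (p4 \leftrightarrow \lnot ((p3 \oplus p6) \leftrightarrow p5)) \oplus p6)) \land (p4 \to p6) = \text{True} \land \text{True} = \text{True}
((p6 \oplus ((p3 \to p6) \leftrightarrow ((p6 \leftrightarrow p1) \oplus p6))) \to (p5 \oplus p3)) \oplus ((p3 \lor (\lnot (p4 \leftrightarrow \lnot ((p3 \oplus p6) \leftrightarrow p5)) \oplus p6)) \land (p4 \to p6)) = \text{True} \oplus \text{True} = \text{False}

\text{False}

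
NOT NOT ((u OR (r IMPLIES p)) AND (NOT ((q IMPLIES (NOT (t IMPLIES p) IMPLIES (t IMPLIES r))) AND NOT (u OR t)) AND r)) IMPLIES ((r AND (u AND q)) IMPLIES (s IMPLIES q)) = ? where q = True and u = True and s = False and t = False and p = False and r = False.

r IMPLIES p = False IMPLIES False = True
u OR (r IMPLIES p) = True OR True = True
t IMPLIES p = False IMPLIES False = True
NOT (t IMPLIES p) = NOT True = False
t IMPLIES r = False IMPLIES False = True
NOT (t IMPLIES p) IMPLIES (t IMPLIES r) = False IMPLIES True = True
q IMPLIES (NOT (t IMPLIES p) IMPLIES (t IMPLIES r)) = True IMPLIES True = True
u OR t = True OR False = True
NOT (u OR t) = NOT True = False
(q IMPLIES (NOT (t IMPLIES p) IMPLIES (t IMPLIES r))) AND NOT (u OR t) = True AND False = False
NOT ((q IMPLIES (NOT (t IMPLIES p) IMPLIES (t IMPLIES r))) AND NOT (u OR t)) = NOT False = True
NOT ((q IMPLIES (NOT (t IMPLIES p) IMPLIES (t IMPLIES r))) AND NOT (u OR t)) AND r = True AND False = False
(u OR (r IMPLIES p)) AND (NOT ((q IMPLIES (NOT (t IMPLIES p) IMPLIES (t IMPLIES r))) AND NOT (u OR t)) AND r) = True AND False = False
NOT ((u OR (r IMPLIES p)) AND (NOT ((q IMPLIES (NOT (t IMPLIES p) IMPLIES (t IMPLIES r))) AND NOT (u OR t)) AND r)) = NOT False = True
NOT NOT ((u OR (r IMPLIES p)) AND (NOT ((q IMPLIES (NOT (t IMPLIES p) IMPLIES (t IMPLIES r))) AND NOT (u OR t)) AND r)) = NOT True = False
u AND q = True AND True = True
r AND (u AND q) = False AND True = False
s IMPLIES q = False IMPLIES True = True
(r AND (u AND q)) IMPLIES (s IMPLIES q) = False IMPLIES True = True
NOT NOT ((u OR (r IMPLIES p)) AND (NOT ((q IMPLIES (NOT (t IMPLIES p) IMPLIES (t IMPLIES r))) AND NOT (u OR t)) AND r)) IMPLIES ((r AND (u AND q)) IMPLIES (s IMPLIES q)) = False IMPLIES True = True

True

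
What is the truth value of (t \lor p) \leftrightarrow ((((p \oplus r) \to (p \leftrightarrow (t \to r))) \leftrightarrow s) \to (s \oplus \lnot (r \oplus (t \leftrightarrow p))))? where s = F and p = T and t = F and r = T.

T

t \lor p = F \lor T = T
p \oplus r = T \oplus T = F
t \to r = F \to T = T
p \leftrightarrow (t \to r) = T \leftrightarrow T = T
(p \oplus r) \to (p \leftrightarrow (t \to r)) = F \to T = T
((p \oplus r) \to (p \leftrightarrow (t \to r))) \leftrightarrow s = T \leftrightarrow F = F
t \leftrightarrow p = F \leftrightarrow T = F
r \oplus (t \leftrightarrow p) = T \oplus F = T
\lnot (r \oplus (t \leftrightarrow p)) = \lnot T = F
s \oplus \lnot (r \oplus (t \leftrightarrow p)) = F \oplus F = F
(((p \oplus r) \to (p \leftrightarrow (t \to r))) \leftrightarrow s) \to (s \oplus \lnot (r \oplus (t \leftrightarrow p))) = F \to F = T
(t \lor p) \leftrightarrow ((((p \oplus r) \to (p \leftrightarrow (t \to r))) \leftrightarrow s) \to (s \oplus \lnot (r \oplus (t \leftrightarrow p)))) = T \leftrightarrow T = T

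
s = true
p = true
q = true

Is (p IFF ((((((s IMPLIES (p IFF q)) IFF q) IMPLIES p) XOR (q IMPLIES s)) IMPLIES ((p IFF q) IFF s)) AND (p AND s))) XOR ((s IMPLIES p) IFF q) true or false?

false

p IFF q = true IFF true = true
s IMPLIES (p IFF q) = true IMPLIES true = true
(s IMPLIES (p IFF q)) IFF q = true IFF true = true
((s IMPLIES (p IFF q)) IFF q) IMPLIES p = true IMPLIES true = true
q IMPLIES s = true IMPLIES true = true
(((s IMPLIES (p IFF q)) IFF q) IMPLIES p) XOR (q IMPLIES s) = true XOR true = false
p IFF q = true IFF true = true
(p IFF q) IFF s = true IFF true = true
((((s IMPLIES (p IFF q)) IFF q) IMPLIES p) XOR (q IMPLIES s)) IMPLIES ((p IFF q) IFF s) = false IMPLIES true = true
p AND s = true AND true = true
(((((s IMPLIES (p IFF q)) IFF q) IMPLIES p) XOR (q IMPLIES s)) IMPLIES ((p IFF q) IFF s)) AND (p AND s) = true AND true = true
p IFF ((((((s IMPLIES (p IFF q)) IFF q) IMPLIES p) XOR (q IMPLIES s)) IMPLIES ((p IFF q) IFF s)) AND (p AND s)) = true IFF true = true
s IMPLIES p = true IMPLIES true = true
(s IMPLIES p) IFF q = true IFF true = true
(p IFF ((((((s IMPLIES (p IFF q)) IFF q) IMPLIES p) XOR (q IMPLIES s)) IMPLIES ((p IFF q) IFF s)) AND (p AND s))) XOR ((s IMPLIES p) IFF q) = true XOR true = false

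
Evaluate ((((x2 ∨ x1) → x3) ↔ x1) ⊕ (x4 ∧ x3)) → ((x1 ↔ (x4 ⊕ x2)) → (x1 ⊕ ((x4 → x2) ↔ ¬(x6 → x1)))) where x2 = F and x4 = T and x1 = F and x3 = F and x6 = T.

Substituting x2=F, x4=T, x1=F, x3=F, x6=T:
x2 ∨ x1 = F ∨ F = F
(x2 ∨ x1) → x3 = F → F = T
((x2 ∨ x1) → x3) ↔ x1 = T ↔ F = F
x4 ∧ x3 = T ∧ F = F
(((x2 ∨ x1) → x3) ↔ x1) ⊕ (x4 ∧ x3) = F ⊕ F = F
x4 ⊕ x2 = T ⊕ F = T
x1 ↔ (x4 ⊕ x2) = F ↔ T = F
x4 → x2 = T → F = F
x6 → x1 = T → F = F
¬(x6 → x1) = ¬F = T
(x4 → x2) ↔ ¬(x6 → x1) = F ↔ T = F
x1 ⊕ ((x4 → x2) ↔ ¬(x6 → x1)) = F ⊕ F = F
(x1 ↔ (x4 ⊕ x2)) → (x1 ⊕ ((x4 → x2) ↔ ¬(x6 → x1))) = F → F = T
((((x2 ∨ x1) → x3) ↔ x1) ⊕ (x4 ∧ x3)) → ((x1 ↔ (x4 ⊕ x2)) → (x1 ⊕ ((x4 → x2) ↔ ¬(x6 → x1)))) = F → T = T

T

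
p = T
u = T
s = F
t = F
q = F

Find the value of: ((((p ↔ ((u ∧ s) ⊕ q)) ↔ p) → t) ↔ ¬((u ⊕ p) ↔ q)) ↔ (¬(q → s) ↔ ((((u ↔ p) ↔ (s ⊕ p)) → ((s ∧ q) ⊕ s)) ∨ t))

u ∧ s = T ∧ F = F
(u ∧ s) ⊕ q = F ⊕ F = F
p ↔ ((u ∧ s) ⊕ q) = T ↔ F = F
(p ↔ ((u ∧ s) ⊕ q)) ↔ p = F ↔ T = F
((p ↔ ((u ∧ s) ⊕ q)) ↔ p) → t = F → F = T
u ⊕ p = T ⊕ T = F
(u ⊕ p) ↔ q = F ↔ F = T
¬((u ⊕ p) ↔ q) = ¬T = F
(((p ↔ ((u ∧ s) ⊕ q)) ↔ p) → t) ↔ ¬((u ⊕ p) ↔ q) = T ↔ F = F
q → s = F → F = T
¬(q → s) = ¬T = F
u ↔ p = T ↔ T = T
s ⊕ p = F ⊕ T = T
(u ↔ p) ↔ (s ⊕ p) = T ↔ T = T
s ∧ q = F ∧ F = F
(s ∧ q) ⊕ s = F ⊕ F = F
((u ↔ p) ↔ (s ⊕ p)) → ((s ∧ q) ⊕ s) = T → F = F
(((u ↔ p) ↔ (s ⊕ p)) → ((s ∧ q) ⊕ s)) ∨ t = F ∨ F = F
¬(q → s) ↔ ((((u ↔ p) ↔ (s ⊕ p)) → ((s ∧ q) ⊕ s)) ∨ t) = F ↔ F = T
((((p ↔ ((u ∧ s) ⊕ q)) ↔ p) → t) ↔ ¬((u ⊕ p) ↔ q)) ↔ (¬(q → s) ↔ ((((u ↔ p) ↔ (s ⊕ p)) → ((s ∧ q) ⊕ s)) ∨ t)) = F ↔ T = F

F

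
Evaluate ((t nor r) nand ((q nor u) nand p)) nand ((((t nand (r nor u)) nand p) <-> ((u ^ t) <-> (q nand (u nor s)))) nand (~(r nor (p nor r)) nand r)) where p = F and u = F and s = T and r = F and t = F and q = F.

t nor r = F nor F = T
q nor u = F nor F = T
(q nor u) nand p = T nand F = T
(t nor r) nand ((q nor u) nand p) = T nand T = F
r nor u = F nor F = T
t nand (r nor u) = F nand T = T
(t nand (r nor u)) nand p = T nand F = T
u ^ t = F ^ F = F
u nor s = F nor T = F
q nand (u nor s) = F nand F = T
(u ^ t) <-> (q nand (u nor s)) = F <-> T = F
((t nand (r nor u)) nand p) <-> ((u ^ t) <-> (q nand (u nor s))) = T <-> F = F
p nor r = F nor F = T
r nor (p nor r) = F nor T = F
~(r nor (p nor r)) = ~F = T
~(r nor (p nor r)) nand r = T nand F = T
(((t nand (r nor u)) nand p) <-> ((u ^ t) <-> (q nand (u nor s)))) nand (~(r nor (p nor r)) nand r) = F nand T = T
((t nor r) nand ((q nor u) nand p)) nand ((((t nand (r nor u)) nand p) <-> ((u ^ t) <-> (q nand (u nor s)))) nand (~(r nor (p nor r)) nand r)) = F nand T = T

T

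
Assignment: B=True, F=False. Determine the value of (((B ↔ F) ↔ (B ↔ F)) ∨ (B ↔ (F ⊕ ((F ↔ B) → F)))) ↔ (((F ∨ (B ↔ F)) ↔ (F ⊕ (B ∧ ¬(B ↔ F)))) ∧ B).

B ↔ F = True ↔ False = False
B ↔ F = True ↔ False = False
(B ↔ F) ↔ (B ↔ F) = False ↔ False = True
F ↔ B = False ↔ True = False
(F ↔ B) → F = False → False = True
F ⊕ ((F ↔ B) → F) = False ⊕ True = True
B ↔ (F ⊕ ((F ↔ B) → F)) = True ↔ True = True
((B ↔ F) ↔ (B ↔ F)) ∨ (B ↔ (F ⊕ ((F ↔ B) → F))) = True ∨ True = True
B ↔ F = True ↔ False = False
F ∨ (B ↔ F) = False ∨ False = False
B ↔ F = True ↔ False = False
¬(B ↔ F) = ¬False = True
B ∧ ¬(B ↔ F) = True ∧ True = True
F ⊕ (B ∧ ¬(B ↔ F)) = False ⊕ True = True
(F ∨ (B ↔ F)) ↔ (F ⊕ (B ∧ ¬(B ↔ F))) = False ↔ True = False
((F ∨ (B ↔ F)) ↔ (F ⊕ (B ∧ ¬(B ↔ F)))) ∧ B = False ∧ True = False
(((B ↔ F) ↔ (B ↔ F)) ∨ (B ↔ (F ⊕ ((F ↔ B) → F)))) ↔ (((F ∨ (B ↔ F)) ↔ (F ⊕ (B ∧ ¬(B ↔ F)))) ∧ B) = True ↔ False = False

False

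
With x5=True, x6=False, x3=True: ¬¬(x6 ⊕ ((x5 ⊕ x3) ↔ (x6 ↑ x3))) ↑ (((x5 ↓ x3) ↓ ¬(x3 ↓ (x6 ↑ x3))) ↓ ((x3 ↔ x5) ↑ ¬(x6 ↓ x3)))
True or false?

x5 ⊕ x3 = True ⊕ True = False
x6 ↑ x3 = False ↑ True = True
(x5 ⊕ x3) ↔ (x6 ↑ x3) = False ↔ True = False
x6 ⊕ ((x5 ⊕ x3) ↔ (x6 ↑ x3)) = False ⊕ False = False
¬(x6 ⊕ ((x5 ⊕ x3) ↔ (x6 ↑ x3))) = ¬False = True
¬¬(x6 ⊕ ((x5 ⊕ x3) ↔ (x6 ↑ x3))) = ¬True = False
x5 ↓ x3 = True ↓ True = False
x6 ↑ x3 = False ↑ True = True
x3 ↓ (x6 ↑ x3) = True ↓ True = False
¬(x3 ↓ (x6 ↑ x3)) = ¬False = True
(x5 ↓ x3) ↓ ¬(x3 ↓ (x6 ↑ x3)) = False ↓ True = False
x3 ↔ x5 = True ↔ True = True
x6 ↓ x3 = False ↓ True = False
¬(x6 ↓ x3) = ¬False = True
(x3 ↔ x5) ↑ ¬(x6 ↓ x3) = True ↑ True = False
((x5 ↓ x3) ↓ ¬(x3 ↓ (x6 ↑ x3))) ↓ ((x3 ↔ x5) ↑ ¬(x6 ↓ x3)) = False ↓ False = True
¬¬(x6 ⊕ ((x5 ⊕ x3) ↔ (x6 ↑ x3))) ↑ (((x5 ↓ x3) ↓ ¬(x3 ↓ (x6 ↑ x3))) ↓ ((x3 ↔ x5) ↑ ¬(x6 ↓ x3))) = False ↑ True = True

True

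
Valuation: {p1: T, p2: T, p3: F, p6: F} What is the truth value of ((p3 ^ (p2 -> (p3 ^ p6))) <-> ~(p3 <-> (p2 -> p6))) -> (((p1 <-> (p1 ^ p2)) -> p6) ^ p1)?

F

Substituting p1=T, p2=T, p3=F, p6=F:
p3 ^ p6 = F ^ F = F
p2 -> (p3 ^ p6) = T -> F = F
p3 ^ (p2 -> (p3 ^ p6)) = F ^ F = F
p2 -> p6 = T -> F = F
p3 <-> (p2 -> p6) = F <-> F = T
~(p3 <-> (p2 -> p6)) = ~T = F
(p3 ^ (p2 -> (p3 ^ p6))) <-> ~(p3 <-> (p2 -> p6)) = F <-> F = T
p1 ^ p2 = T ^ T = F
p1 <-> (p1 ^ p2) = T <-> F = F
(p1 <-> (p1 ^ p2)) -> p6 = F -> F = T
((p1 <-> (p1 ^ p2)) -> p6) ^ p1 = T ^ T = F
((p3 ^ (p2 -> (p3 ^ p6))) <-> ~(p3 <-> (p2 -> p6))) -> (((p1 <-> (p1 ^ p2)) -> p6) ^ p1) = T -> F = F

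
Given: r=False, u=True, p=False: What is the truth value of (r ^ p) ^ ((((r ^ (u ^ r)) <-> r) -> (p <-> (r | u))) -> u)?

Substituting r=False, u=True, p=False:
r ^ p = False ^ False = False
u ^ r = True ^ False = True
r ^ (u ^ r) = False ^ True = True
(r ^ (u ^ r)) <-> r = True <-> False = False
r | u = False | True = True
p <-> (r | u) = False <-> True = False
((r ^ (u ^ r)) <-> r) -> (p <-> (r | u)) = False -> False = True
(((r ^ (u ^ r)) <-> r) -> (p <-> (r | u))) -> u = True -> True = True
(r ^ p) ^ ((((r ^ (u ^ r)) <-> r) -> (p <-> (r | u))) -> u) = False ^ True = True

True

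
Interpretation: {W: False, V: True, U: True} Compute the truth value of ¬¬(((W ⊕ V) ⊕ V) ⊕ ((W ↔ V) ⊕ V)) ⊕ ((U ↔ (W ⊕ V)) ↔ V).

False

W ⊕ V = False ⊕ True = True
(W ⊕ V) ⊕ V = True ⊕ True = False
W ↔ V = False ↔ True = False
(W ↔ V) ⊕ V = False ⊕ True = True
((W ⊕ V) ⊕ V) ⊕ ((W ↔ V) ⊕ V) = False ⊕ True = True
¬(((W ⊕ V) ⊕ V) ⊕ ((W ↔ V) ⊕ V)) = ¬True = False
¬¬(((W ⊕ V) ⊕ V) ⊕ ((W ↔ V) ⊕ V)) = ¬False = True
W ⊕ V = False ⊕ True = True
U ↔ (W ⊕ V) = True ↔ True = True
(U ↔ (W ⊕ V)) ↔ V = True ↔ True = True
¬¬(((W ⊕ V) ⊕ V) ⊕ ((W ↔ V) ⊕ V)) ⊕ ((U ↔ (W ⊕ V)) ↔ V) = True ⊕ True = False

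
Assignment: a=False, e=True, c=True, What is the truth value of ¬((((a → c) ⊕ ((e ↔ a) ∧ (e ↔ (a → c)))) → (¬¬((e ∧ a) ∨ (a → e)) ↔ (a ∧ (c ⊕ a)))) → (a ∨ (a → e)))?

False

a → c = False → True = True
e ↔ a = True ↔ False = False
a → c = False → True = True
e ↔ (a → c) = True ↔ True = True
(e ↔ a) ∧ (e ↔ (a → c)) = False ∧ True = False
(a → c) ⊕ ((e ↔ a) ∧ (e ↔ (a → c))) = True ⊕ False = True
e ∧ a = True ∧ False = False
a → e = False → True = True
(e ∧ a) ∨ (a → e) = False ∨ True = True
¬((e ∧ a) ∨ (a → e)) = ¬True = False
¬¬((e ∧ a) ∨ (a → e)) = ¬False = True
c ⊕ a = True ⊕ False = True
a ∧ (c ⊕ a) = False ∧ True = False
¬¬((e ∧ a) ∨ (a → e)) ↔ (a ∧ (c ⊕ a)) = True ↔ False = False
((a → c) ⊕ ((e ↔ a) ∧ (e ↔ (a → c)))) → (¬¬((e ∧ a) ∨ (a → e)) ↔ (a ∧ (c ⊕ a))) = True → False = False
a → e = False → True = True
a ∨ (a → e) = False ∨ True = True
(((a → c) ⊕ ((e ↔ a) ∧ (e ↔ (a → c)))) → (¬¬((e ∧ a) ∨ (a → e)) ↔ (a ∧ (c ⊕ a)))) → (a ∨ (a → e)) = False → True = True
¬((((a → c) ⊕ ((e ↔ a) ∧ (e ↔ (a → c)))) → (¬¬((e ∧ a) ∨ (a → e)) ↔ (a ∧ (c ⊕ a)))) → (a ∨ (a → e))) = ¬True = False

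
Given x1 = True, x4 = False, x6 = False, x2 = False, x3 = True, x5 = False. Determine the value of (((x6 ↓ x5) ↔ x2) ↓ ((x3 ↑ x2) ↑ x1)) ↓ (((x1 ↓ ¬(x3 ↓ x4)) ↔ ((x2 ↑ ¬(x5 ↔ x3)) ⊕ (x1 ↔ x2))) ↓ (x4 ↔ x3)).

x6 ↓ x5 = False ↓ False = True
(x6 ↓ x5) ↔ x2 = True ↔ False = False
x3 ↑ x2 = True ↑ False = True
(x3 ↑ x2) ↑ x1 = True ↑ True = False
((x6 ↓ x5) ↔ x2) ↓ ((x3 ↑ x2) ↑ x1) = False ↓ False = True
x3 ↓ x4 = True ↓ False = False
¬(x3 ↓ x4) = ¬False = True
x1 ↓ ¬(x3 ↓ x4) = True ↓ True = False
x5 ↔ x3 = False ↔ True = False
¬(x5 ↔ x3) = ¬False = True
x2 ↑ ¬(x5 ↔ x3) = False ↑ True = True
x1 ↔ x2 = True ↔ False = False
(x2 ↑ ¬(x5 ↔ x3)) ⊕ (x1 ↔ x2) = True ⊕ False = True
(x1 ↓ ¬(x3 ↓ x4)) ↔ ((x2 ↑ ¬(x5 ↔ x3)) ⊕ (x1 ↔ x2)) = False ↔ True = False
x4 ↔ x3 = False ↔ True = False
((x1 ↓ ¬(x3 ↓ x4)) ↔ ((x2 ↑ ¬(x5 ↔ x3)) ⊕ (x1 ↔ x2))) ↓ (x4 ↔ x3) = False ↓ False = True
(((x6 ↓ x5) ↔ x2) ↓ ((x3 ↑ x2) ↑ x1)) ↓ (((x1 ↓ ¬(x3 ↓ x4)) ↔ ((x2 ↑ ¬(x5 ↔ x3)) ⊕ (x1 ↔ x2))) ↓ (x4 ↔ x3)) = True ↓ True = False

False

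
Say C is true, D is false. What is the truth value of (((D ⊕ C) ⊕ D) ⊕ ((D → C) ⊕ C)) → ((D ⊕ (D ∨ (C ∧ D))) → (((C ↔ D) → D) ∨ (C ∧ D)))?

D ⊕ C = F ⊕ T = T
(D ⊕ C) ⊕ D = T ⊕ F = T
D → C = F → T = T
(D → C) ⊕ C = T ⊕ T = F
((D ⊕ C) ⊕ D) ⊕ ((D → C) ⊕ C) = T ⊕ F = T
C ∧ D = T ∧ F = F
D ∨ (C ∧ D) = F ∨ F = F
D ⊕ (D ∨ (C ∧ D)) = F ⊕ F = F
C ↔ D = T ↔ F = F
(C ↔ D) → D = F → F = T
C ∧ D = T ∧ F = F
((C ↔ D) → D) ∨ (C ∧ D) = T ∨ F = T
(D ⊕ (D ∨ (C ∧ D))) → (((C ↔ D) → D) ∨ (C ∧ D)) = F → T = T
(((D ⊕ C) ⊕ D) ⊕ ((D → C) ⊕ C)) → ((D ⊕ (D ∨ (C ∧ D))) → (((C ↔ D) → D) ∨ (C ∧ D))) = T → T = T

T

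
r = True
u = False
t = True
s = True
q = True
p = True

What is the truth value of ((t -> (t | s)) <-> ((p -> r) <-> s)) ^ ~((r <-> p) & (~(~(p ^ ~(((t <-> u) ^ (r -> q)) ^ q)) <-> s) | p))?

True

t | s = True | True = True
t -> (t | s) = True -> True = True
p -> r = True -> True = True
(p -> r) <-> s = True <-> True = True
(t -> (t | s)) <-> ((p -> r) <-> s) = True <-> True = True
r <-> p = True <-> True = True
t <-> u = True <-> False = False
r -> q = True -> True = True
(t <-> u) ^ (r -> q) = False ^ True = True
((t <-> u) ^ (r -> q)) ^ q = True ^ True = False
~(((t <-> u) ^ (r -> q)) ^ q) = ~False = True
p ^ ~(((t <-> u) ^ (r -> q)) ^ q) = True ^ True = False
~(p ^ ~(((t <-> u) ^ (r -> q)) ^ q)) = ~False = True
~(p ^ ~(((t <-> u) ^ (r -> q)) ^ q)) <-> s = True <-> True = True
~(~(p ^ ~(((t <-> u) ^ (r -> q)) ^ q)) <-> s) = ~True = False
~(~(p ^ ~(((t <-> u) ^ (r -> q)) ^ q)) <-> s) | p = False | True = True
(r <-> p) & (~(~(p ^ ~(((t <-> u) ^ (r -> q)) ^ q)) <-> s) | p) = True & True = True
~((r <-> p) & (~(~(p ^ ~(((t <-> u) ^ (r -> q)) ^ q)) <-> s) | p)) = ~True = False
((t -> (t | s)) <-> ((p -> r) <-> s)) ^ ~((r <-> p) & (~(~(p ^ ~(((t <-> u) ^ (r -> q)) ^ q)) <-> s) | p)) = True ^ False = True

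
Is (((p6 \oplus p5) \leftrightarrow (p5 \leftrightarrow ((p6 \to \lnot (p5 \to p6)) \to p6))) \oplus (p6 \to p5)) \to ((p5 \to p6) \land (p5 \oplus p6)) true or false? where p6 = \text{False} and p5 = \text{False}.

p6 \oplus p5 = \text{False} \oplus \text{False} = \text{False}
p5 \to p6 = \text{False} \to \text{False} = \text{True}
\lnot (p5 \to p6) = \lnot \text{True} = \text{False}
p6 \to \lnot (p5 \to p6) = \text{False} \to \text{False} = \text{True}
(p6 \to \lnot (p5 \to p6)) \to p6 = \text{True} \to \text{False} = \text{False}
p5 \leftrightarrow ((p6 \to \lnot (p5 \to p6)) \to p6) = \text{False} \leftrightarrow \text{False} = \text{True}
(p6 \oplus p5) \leftrightarrow (p5 \leftrightarrow ((p6 \to \lnot (p5 \to p6)) \to p6)) = \text{False} \leftrightarrow \text{True} = \text{False}
p6 \to p5 = \text{False} \to \text{False} = \text{True}
((p6 \oplus p5) \leftrightarrow (p5 \leftrightarrow ((p6 \to \lnot (p5 \to p6)) \to p6))) \oplus (p6 \to p5) = \text{False} \oplus \text{True} = \text{True}
p5 \to p6 = \text{False} \to \text{False} = \text{True}
p5 \oplus p6 = \text{False} \oplus \text{False} = \text{False}
(p5 \to p6) \land (p5 \oplus p6) = \text{True} \land \text{False} = \text{False}
(((p6 \oplus p5) \leftrightarrow (p5 \leftrightarrow ((p6 \to \lnot (p5 \to p6)) \to p6))) \oplus (p6 \to p5)) \to ((p5 \to p6) \land (p5 \oplus p6)) = \text{True} \to \text{False} = \text{False}

\text{False}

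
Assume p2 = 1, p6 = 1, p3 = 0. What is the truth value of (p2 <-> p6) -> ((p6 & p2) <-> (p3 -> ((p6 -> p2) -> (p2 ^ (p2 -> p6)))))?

1

p2 <-> p6 = 1 <-> 1 = 1
p6 & p2 = 1 & 1 = 1
p6 -> p2 = 1 -> 1 = 1
p2 -> p6 = 1 -> 1 = 1
p2 ^ (p2 -> p6) = 1 ^ 1 = 0
(p6 -> p2) -> (p2 ^ (p2 -> p6)) = 1 -> 0 = 0
p3 -> ((p6 -> p2) -> (p2 ^ (p2 -> p6))) = 0 -> 0 = 1
(p6 & p2) <-> (p3 -> ((p6 -> p2) -> (p2 ^ (p2 -> p6)))) = 1 <-> 1 = 1
(p2 <-> p6) -> ((p6 & p2) <-> (p3 -> ((p6 -> p2) -> (p2 ^ (p2 -> p6))))) = 1 -> 1 = 1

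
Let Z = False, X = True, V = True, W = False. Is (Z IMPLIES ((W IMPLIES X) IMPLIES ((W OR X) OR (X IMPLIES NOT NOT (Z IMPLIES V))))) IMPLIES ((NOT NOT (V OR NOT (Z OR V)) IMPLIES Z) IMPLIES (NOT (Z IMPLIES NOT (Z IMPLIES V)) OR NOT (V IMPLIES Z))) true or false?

True

W IMPLIES X = False IMPLIES True = True
W OR X = False OR True = True
Z IMPLIES V = False IMPLIES True = True
NOT (Z IMPLIES V) = NOT True = False
NOT NOT (Z IMPLIES V) = NOT False = True
X IMPLIES NOT NOT (Z IMPLIES V) = True IMPLIES True = True
(W OR X) OR (X IMPLIES NOT NOT (Z IMPLIES V)) = True OR True = True
(W IMPLIES X) IMPLIES ((W OR X) OR (X IMPLIES NOT NOT (Z IMPLIES V))) = True IMPLIES True = True
Z IMPLIES ((W IMPLIES X) IMPLIES ((W OR X) OR (X IMPLIES NOT NOT (Z IMPLIES V)))) = False IMPLIES True = True
Z OR V = False OR True = True
NOT (Z OR V) = NOT True = False
V OR NOT (Z OR V) = True OR False = True
NOT (V OR NOT (Z OR V)) = NOT True = False
NOT NOT (V OR NOT (Z OR V)) = NOT False = True
NOT NOT (V OR NOT (Z OR V)) IMPLIES Z = True IMPLIES False = False
Z IMPLIES V = False IMPLIES True = True
NOT (Z IMPLIES V) = NOT True = False
Z IMPLIES NOT (Z IMPLIES V) = False IMPLIES False = True
NOT (Z IMPLIES NOT (Z IMPLIES V)) = NOT True = False
V IMPLIES Z = True IMPLIES False = False
NOT (V IMPLIES Z) = NOT False = True
NOT (Z IMPLIES NOT (Z IMPLIES V)) OR NOT (V IMPLIES Z) = False OR True = True
(NOT NOT (V OR NOT (Z OR V)) IMPLIES Z) IMPLIES (NOT (Z IMPLIES NOT (Z IMPLIES V)) OR NOT (V IMPLIES Z)) = False IMPLIES True = True
(Z IMPLIES ((W IMPLIES X) IMPLIES ((W OR X) OR (X IMPLIES NOT NOT (Z IMPLIES V))))) IMPLIES ((NOT NOT (V OR NOT (Z OR V)) IMPLIES Z) IMPLIES (NOT (Z IMPLIES NOT (Z IMPLIES V)) OR NOT (V IMPLIES Z))) = True IMPLIES True = True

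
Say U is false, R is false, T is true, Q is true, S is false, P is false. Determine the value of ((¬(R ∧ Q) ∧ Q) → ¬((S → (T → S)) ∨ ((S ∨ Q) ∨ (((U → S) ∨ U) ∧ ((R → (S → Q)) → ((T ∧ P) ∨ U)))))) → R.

True

R ∧ Q = False ∧ True = False
¬(R ∧ Q) = ¬False = True
¬(R ∧ Q) ∧ Q = True ∧ True = True
T → S = True → False = False
S → (T → S) = False → False = True
S ∨ Q = False ∨ True = True
U → S = False → False = True
(U → S) ∨ U = True ∨ False = True
S → Q = False → True = True
R → (S → Q) = False → True = True
T ∧ P = True ∧ False = False
(T ∧ P) ∨ U = False ∨ False = False
(R → (S → Q)) → ((T ∧ P) ∨ U) = True → False = False
((U → S) ∨ U) ∧ ((R → (S → Q)) → ((T ∧ P) ∨ U)) = True ∧ False = False
(S ∨ Q) ∨ (((U → S) ∨ U) ∧ ((R → (S → Q)) → ((T ∧ P) ∨ U))) = True ∨ False = True
(S → (T → S)) ∨ ((S ∨ Q) ∨ (((U → S) ∨ U) ∧ ((R → (S → Q)) → ((T ∧ P) ∨ U)))) = True ∨ True = True
¬((S → (T → S)) ∨ ((S ∨ Q) ∨ (((U → S) ∨ U) ∧ ((R → (S → Q)) → ((T ∧ P) ∨ U))))) = ¬True = False
(¬(R ∧ Q) ∧ Q) → ¬((S → (T → S)) ∨ ((S ∨ Q) ∨ (((U → S) ∨ U) ∧ ((R → (S → Q)) → ((T ∧ P) ∨ U))))) = True → False = False
((¬(R ∧ Q) ∧ Q) → ¬((S → (T → S)) ∨ ((S ∨ Q) ∨ (((U → S) ∨ U) ∧ ((R → (S → Q)) → ((T ∧ P) ∨ U)))))) → R = False → False = True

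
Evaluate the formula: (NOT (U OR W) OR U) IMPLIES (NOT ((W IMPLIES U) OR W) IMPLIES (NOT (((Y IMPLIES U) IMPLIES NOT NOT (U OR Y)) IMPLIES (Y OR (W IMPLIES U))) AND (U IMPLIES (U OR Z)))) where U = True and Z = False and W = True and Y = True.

U OR W = True OR True = True
NOT (U OR W) = NOT True = False
NOT (U OR W) OR U = False OR True = True
W IMPLIES U = True IMPLIES True = True
(W IMPLIES U) OR W = True OR True = True
NOT ((W IMPLIES U) OR W) = NOT True = False
Y IMPLIES U = True IMPLIES True = True
U OR Y = True OR True = True
NOT (U OR Y) = NOT True = False
NOT NOT (U OR Y) = NOT False = True
(Y IMPLIES U) IMPLIES NOT NOT (U OR Y) = True IMPLIES True = True
W IMPLIES U = True IMPLIES True = True
Y OR (W IMPLIES U) = True OR True = True
((Y IMPLIES U) IMPLIES NOT NOT (U OR Y)) IMPLIES (Y OR (W IMPLIES U)) = True IMPLIES True = True
NOT (((Y IMPLIES U) IMPLIES NOT NOT (U OR Y)) IMPLIES (Y OR (W IMPLIES U))) = NOT True = False
U OR Z = True OR False = True
U IMPLIES (U OR Z) = True IMPLIES True = True
NOT (((Y IMPLIES U) IMPLIES NOT NOT (U OR Y)) IMPLIES (Y OR (W IMPLIES U))) AND (U IMPLIES (U OR Z)) = False AND True = False
NOT ((W IMPLIES U) OR W) IMPLIES (NOT (((Y IMPLIES U) IMPLIES NOT NOT (U OR Y)) IMPLIES (Y OR (W IMPLIES U))) AND (U IMPLIES (U OR Z))) = False IMPLIES False = True
(NOT (U OR W) OR U) IMPLIES (NOT ((W IMPLIES U) OR W) IMPLIES (NOT (((Y IMPLIES U) IMPLIES NOT NOT (U OR Y)) IMPLIES (Y OR (W IMPLIES U))) AND (U IMPLIES (U OR Z)))) = True IMPLIES True = True

True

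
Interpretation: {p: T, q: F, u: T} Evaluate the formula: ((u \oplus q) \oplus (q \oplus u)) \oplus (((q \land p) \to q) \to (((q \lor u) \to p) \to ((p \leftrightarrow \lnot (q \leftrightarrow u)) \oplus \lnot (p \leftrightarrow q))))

F

Substituting p=T, q=F, u=T:
u \oplus q = T \oplus F = T
q \oplus u = F \oplus T = T
(u \oplus q) \oplus (q \oplus u) = T \oplus T = F
q \land p = F \land T = F
(q \land p) \to q = F \to F = T
q \lor u = F \lor T = T
(q \lor u) \to p = T \to T = T
q \leftrightarrow u = F \leftrightarrow T = F
\lnot (q \leftrightarrow u) = \lnot F = T
p \leftrightarrow \lnot (q \leftrightarrow u) = T \leftrightarrow T = T
p \leftrightarrow q = T \leftrightarrow F = F
\lnot (p \leftrightarrow q) = \lnot F = T
(p \leftrightarrow \lnot (q \leftrightarrow u)) \oplus \lnot (p \leftrightarrow q) = T \oplus T = F
((q \lor u) \to p) \to ((p \leftrightarrow \lnot (q \leftrightarrow u)) \oplus \lnot (p \leftrightarrow q)) = T \to F = F
((q \land p) \to q) \to (((q \lor u) \to p) \to ((p \leftrightarrow \lnot (q \leftrightarrow u)) \oplus \lnot (p \leftrightarrow q))) = T \to F = F
((u \oplus q) \oplus (q \oplus u)) \oplus (((q \land p) \to q) \to (((q \lor u) \to p) \to ((p \leftrightarrow \lnot (q \leftrightarrow u)) \oplus \lnot (p \leftrightarrow q)))) = F \oplus F = F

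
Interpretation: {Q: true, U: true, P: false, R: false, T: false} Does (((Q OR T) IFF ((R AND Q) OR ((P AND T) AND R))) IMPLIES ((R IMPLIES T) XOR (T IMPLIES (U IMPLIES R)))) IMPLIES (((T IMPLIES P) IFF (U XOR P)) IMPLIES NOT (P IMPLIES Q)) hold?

Substituting Q=true, U=true, P=false, R=false, T=false:
Q OR T = true OR false = true
R AND Q = false AND true = false
P AND T = false AND false = false
(P AND T) AND R = false AND false = false
(R AND Q) OR ((P AND T) AND R) = false OR false = false
(Q OR T) IFF ((R AND Q) OR ((P AND T) AND R)) = true IFF false = false
R IMPLIES T = false IMPLIES false = true
U IMPLIES R = true IMPLIES false = false
T IMPLIES (U IMPLIES R) = false IMPLIES false = true
(R IMPLIES T) XOR (T IMPLIES (U IMPLIES R)) = true XOR true = false
((Q OR T) IFF ((R AND Q) OR ((P AND T) AND R))) IMPLIES ((R IMPLIES T) XOR (T IMPLIES (U IMPLIES R))) = false IMPLIES false = true
T IMPLIES P = false IMPLIES false = true
U XOR P = true XOR false = true
(T IMPLIES P) IFF (U XOR P) = true IFF true = true
P IMPLIES Q = false IMPLIES true = true
NOT (P IMPLIES Q) = NOT true = false
((T IMPLIES P) IFF (U XOR P)) IMPLIES NOT (P IMPLIES Q) = true IMPLIES false = false
(((Q OR T) IFF ((R AND Q) OR ((P AND T) AND R))) IMPLIES ((R IMPLIES T) XOR (T IMPLIES (U IMPLIES R)))) IMPLIES (((T IMPLIES P) IFF (U XOR P)) IMPLIES NOT (P IMPLIES Q)) = true IMPLIES false = false

false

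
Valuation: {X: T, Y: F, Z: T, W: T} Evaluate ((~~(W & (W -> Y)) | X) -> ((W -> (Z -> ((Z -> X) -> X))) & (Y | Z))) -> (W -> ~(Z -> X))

F

W -> Y = T -> F = F
W & (W -> Y) = T & F = F
~(W & (W -> Y)) = ~F = T
~~(W & (W -> Y)) = ~T = F
~~(W & (W -> Y)) | X = F | T = T
Z -> X = T -> T = T
(Z -> X) -> X = T -> T = T
Z -> ((Z -> X) -> X) = T -> T = T
W -> (Z -> ((Z -> X) -> X)) = T -> T = T
Y | Z = F | T = T
(W -> (Z -> ((Z -> X) -> X))) & (Y | Z) = T & T = T
(~~(W & (W -> Y)) | X) -> ((W -> (Z -> ((Z -> X) -> X))) & (Y | Z)) = T -> T = T
Z -> X = T -> T = T
~(Z -> X) = ~T = F
W -> ~(Z -> X) = T -> F = F
((~~(W & (W -> Y)) | X) -> ((W -> (Z -> ((Z -> X) -> X))) & (Y | Z))) -> (W -> ~(Z -> X)) = T -> F = F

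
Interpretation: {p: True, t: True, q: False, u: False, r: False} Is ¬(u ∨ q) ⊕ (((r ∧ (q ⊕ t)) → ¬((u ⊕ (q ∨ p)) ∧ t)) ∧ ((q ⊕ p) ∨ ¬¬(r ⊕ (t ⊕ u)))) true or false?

Substituting p=True, t=True, q=False, u=False, r=False:
u ∨ q = False ∨ False = False
¬(u ∨ q) = ¬False = True
q ⊕ t = False ⊕ True = True
r ∧ (q ⊕ t) = False ∧ True = False
q ∨ p = False ∨ True = True
u ⊕ (q ∨ p) = False ⊕ True = True
(u ⊕ (q ∨ p)) ∧ t = True ∧ True = True
¬((u ⊕ (q ∨ p)) ∧ t) = ¬True = False
(r ∧ (q ⊕ t)) → ¬((u ⊕ (q ∨ p)) ∧ t) = False → False = True
q ⊕ p = False ⊕ True = True
t ⊕ u = True ⊕ False = True
r ⊕ (t ⊕ u) = False ⊕ True = True
¬(r ⊕ (t ⊕ u)) = ¬True = False
¬¬(r ⊕ (t ⊕ u)) = ¬False = True
(q ⊕ p) ∨ ¬¬(r ⊕ (t ⊕ u)) = True ∨ True = True
((r ∧ (q ⊕ t)) → ¬((u ⊕ (q ∨ p)) ∧ t)) ∧ ((q ⊕ p) ∨ ¬¬(r ⊕ (t ⊕ u))) = True ∧ True = True
¬(u ∨ q) ⊕ (((r ∧ (q ⊕ t)) → ¬((u ⊕ (q ∨ p)) ∧ t)) ∧ ((q ⊕ p) ∨ ¬¬(r ⊕ (t ⊕ u)))) = True ⊕ True = False

False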